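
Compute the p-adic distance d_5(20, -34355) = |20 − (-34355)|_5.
d_5(20, -34355) = 1/3125

Step 1 — x − y = 20 − (-34355) = 34375. Step 2 — v_5(34375) = 5 (factor: 34375 = (5^5 · 11); the sign does not affect v_p). Step 3 — |x − y|_5 = 5^{-5} = 1/3125.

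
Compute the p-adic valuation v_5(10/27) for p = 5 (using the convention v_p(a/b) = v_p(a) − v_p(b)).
v_5(10/27) = 1

Factor powers of 5 from the numerator and denominator of the reduced fraction: 10 = 5^1 · 2 and 27 = 5^0 · 27. Apply v_p(a/b) = v_p(a) − v_p(b): v_5(10/27) = 1 − 0 = 1.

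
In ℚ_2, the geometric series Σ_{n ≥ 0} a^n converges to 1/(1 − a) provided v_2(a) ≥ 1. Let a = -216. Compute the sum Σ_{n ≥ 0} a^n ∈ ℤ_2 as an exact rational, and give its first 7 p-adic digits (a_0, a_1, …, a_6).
Σ a^n = 1/(1 − a) = 1/217;  first 7 digits = (1, 0, 0, 1, 0, 1, 1)

v_2(a) = 3 ≥ 1, so the series converges in ℤ_2 to 1/(1 − a) = 1/(1 − (-216)) = 1/217. Expand this rational in ℤ_2: compute digits iteratively via d_i = x_i mod 2, x_{i+1} = (x_i − d_i)/2. The first 7 digits are (1, 0, 0, 1, 0, 1, 1).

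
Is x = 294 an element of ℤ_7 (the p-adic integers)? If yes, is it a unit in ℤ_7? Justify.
x ∈ ℤ_7 but not a unit; v_7(x) = 2 > 0

ℤ_7 = {x ∈ ℚ_7 : v_7(x) ≥ 0} and ℤ_7^× = {x ∈ ℤ_7 : v_7(x) = 0}. Here v_7(294) = v_7(num) − v_7(den) = 2; compare against these criteria.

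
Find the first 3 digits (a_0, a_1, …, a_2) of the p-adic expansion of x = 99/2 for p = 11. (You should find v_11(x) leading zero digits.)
(a_0, …, a_2) = (0, 10, 5)

v_11(99/2) = 1, so a_0 = ... = a_0 = 0. Factor out: x = 11^1 · u with u = 9/2 a unit in ℤ_11. Expand u iteratively via a_{v+i} = u_i mod 11, u_{i+1} = (u_i − a_{v+i})/11:
  u_0 = 9/2;  a_1 = 10;  u_1 = (u_0 − 10)/11 = -1/2
  u_1 = -1/2;  a_2 = 5;  u_2 = (u_1 − 5)/11 = -1/2
Digits: (0, 10, 5).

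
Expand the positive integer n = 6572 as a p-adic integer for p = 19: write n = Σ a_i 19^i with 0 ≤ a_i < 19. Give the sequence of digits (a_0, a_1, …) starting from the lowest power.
(a_0, a_1, …) = (17, 3, 18)

Repeated division by 19 gives the digits low-to-high: 6572 = 17 + 3·19^1 + 18·19^2. Digit sequence: (17, 3, 18).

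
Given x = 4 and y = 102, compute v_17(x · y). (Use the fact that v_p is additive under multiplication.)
v_17(408) = 1

v_p(x) = 0 (factor: 4 = 17^0 · 4); v_p(y) = 1 (factor: 102 = 17^1 · 6). Additivity: v_p(xy) = v_p(x) + v_p(y) = 0 + 1 = 1. (Direct check: xy = 408 = 17^1 · (24).)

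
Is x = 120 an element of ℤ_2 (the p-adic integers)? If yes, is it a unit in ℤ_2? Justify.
x ∈ ℤ_2 but not a unit; v_2(x) = 3 > 0

ℤ_2 = {x ∈ ℚ_2 : v_2(x) ≥ 0} and ℤ_2^× = {x ∈ ℤ_2 : v_2(x) = 0}. Here v_2(120) = v_2(num) − v_2(den) = 3; compare against these criteria.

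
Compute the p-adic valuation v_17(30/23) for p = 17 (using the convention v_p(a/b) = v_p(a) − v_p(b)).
v_17(30/23) = 0

Factor powers of 17 from the numerator and denominator of the reduced fraction: 30 = 17^0 · 30 and 23 = 17^0 · 23. Apply v_p(a/b) = v_p(a) − v_p(b): v_17(30/23) = 0 − 0 = 0.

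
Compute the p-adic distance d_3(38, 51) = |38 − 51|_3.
d_3(38, 51) = 1

Step 1 — x − y = 38 − 51 = -13. Step 2 — v_3(-13) = 0 (factor: -13 = −(3^0 · 13); the sign does not affect v_p). Step 3 — |x − y|_3 = 3^{0} = 1.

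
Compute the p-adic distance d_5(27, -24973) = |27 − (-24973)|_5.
d_5(27, -24973) = 1/3125

Step 1 — x − y = 27 − (-24973) = 25000. Step 2 — v_5(25000) = 5 (factor: 25000 = (5^5 · 8); the sign does not affect v_p). Step 3 — |x − y|_5 = 5^{-5} = 1/3125.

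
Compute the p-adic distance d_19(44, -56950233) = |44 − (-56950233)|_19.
d_19(44, -56950233) = 1/2476099

Step 1 — x − y = 44 − (-56950233) = 56950277. Step 2 — v_19(56950277) = 5 (factor: 56950277 = (19^5 · 23); the sign does not affect v_p). Step 3 — |x − y|_19 = 19^{-5} = 1/2476099.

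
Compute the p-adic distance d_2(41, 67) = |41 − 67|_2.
d_2(41, 67) = 1/2

Step 1 — x − y = 41 − 67 = -26. Step 2 — v_2(-26) = 1 (factor: -26 = −(2^1 · 13); the sign does not affect v_p). Step 3 — |x − y|_2 = 2^{-1} = 1/2.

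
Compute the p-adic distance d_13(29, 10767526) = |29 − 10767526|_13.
d_13(29, 10767526) = 1/371293

Step 1 — x − y = 29 − 10767526 = -10767497. Step 2 — v_13(-10767497) = 5 (factor: -10767497 = −(13^5 · 29); the sign does not affect v_p). Step 3 — |x − y|_13 = 13^{-5} = 1/371293.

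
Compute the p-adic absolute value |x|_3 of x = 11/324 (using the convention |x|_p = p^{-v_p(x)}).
|11/324|_3 = 81

Step 1 — compute v_3(x) by factoring powers of 3 out of the numerator and denominator: v_3(11/324) = -4. Step 2 — apply |x|_p = p^{-v_p(x)} = 3^{4} = 81.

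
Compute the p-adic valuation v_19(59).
v_19(59) = 0

v_19(n) is the largest exponent k such that 19^k divides n. Factor out: 59 = 19^0 · 59. (Sign doesn't affect v_p.) So v_19(59) = 0.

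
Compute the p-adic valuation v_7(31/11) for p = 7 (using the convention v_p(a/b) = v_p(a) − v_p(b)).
v_7(31/11) = 0

Factor powers of 7 from the numerator and denominator of the reduced fraction: 31 = 7^0 · 31 and 11 = 7^0 · 11. Apply v_p(a/b) = v_p(a) − v_p(b): v_7(31/11) = 0 − 0 = 0.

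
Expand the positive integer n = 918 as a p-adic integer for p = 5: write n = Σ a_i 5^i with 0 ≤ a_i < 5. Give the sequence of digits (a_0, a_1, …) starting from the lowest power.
(a_0, a_1, …) = (3, 3, 1, 2, 1)

Repeated division by 5 gives the digits low-to-high: 918 = 3 + 3·5^1 + 1·5^2 + 2·5^3 + 1·5^4. Digit sequence: (3, 3, 1, 2, 1).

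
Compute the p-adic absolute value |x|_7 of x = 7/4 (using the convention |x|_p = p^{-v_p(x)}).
|7/4|_7 = 1/7

Step 1 — compute v_7(x) by factoring powers of 7 out of the numerator and denominator: v_7(7/4) = 1. Step 2 — apply |x|_p = p^{-v_p(x)} = 7^{-1} = 1/7.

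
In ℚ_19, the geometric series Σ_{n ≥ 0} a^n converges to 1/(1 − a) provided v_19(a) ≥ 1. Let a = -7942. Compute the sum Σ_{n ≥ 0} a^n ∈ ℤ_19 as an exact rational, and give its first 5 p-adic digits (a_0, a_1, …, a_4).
Σ a^n = 1/(1 − a) = 1/7943;  first 5 digits = (1, 0, 16, 17, 8)

v_19(a) = 2 ≥ 1, so the series converges in ℤ_19 to 1/(1 − a) = 1/(1 − (-7942)) = 1/7943. Expand this rational in ℤ_19: compute digits iteratively via d_i = x_i mod 19, x_{i+1} = (x_i − d_i)/19. The first 5 digits are (1, 0, 16, 17, 8).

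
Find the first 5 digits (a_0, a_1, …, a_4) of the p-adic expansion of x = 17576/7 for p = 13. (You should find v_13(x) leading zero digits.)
(a_0, …, a_4) = (0, 0, 0, 3, 11)

v_13(17576/7) = 3, so a_0 = ... = a_2 = 0. Factor out: x = 13^3 · u with u = 8/7 a unit in ℤ_13. Expand u iteratively via a_{v+i} = u_i mod 13, u_{i+1} = (u_i − a_{v+i})/13:
  u_0 = 8/7;  a_3 = 3;  u_1 = (u_0 − 3)/13 = -1/7
  u_1 = -1/7;  a_4 = 11;  u_2 = (u_1 − 11)/13 = -6/7
Digits: (0, 0, 0, 3, 11).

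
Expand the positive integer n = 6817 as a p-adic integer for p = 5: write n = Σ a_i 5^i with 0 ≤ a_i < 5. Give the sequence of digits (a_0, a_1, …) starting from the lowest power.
(a_0, a_1, …) = (2, 3, 2, 4, 0, 2)

Repeated division by 5 gives the digits low-to-high: 6817 = 2 + 3·5^1 + 2·5^2 + 4·5^3 + 2·5^5. Digit sequence: (2, 3, 2, 4, 0, 2).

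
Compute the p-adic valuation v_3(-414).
v_3(-414) = 2

v_3(n) is the largest exponent k such that 3^k divides n. Factor out: -414 = -3^2 · 46. (Sign doesn't affect v_p.) So v_3(-414) = 2.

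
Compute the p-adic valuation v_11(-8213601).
v_11(-8213601) = 5

v_11(n) is the largest exponent k such that 11^k divides n. Factor out: -8213601 = -11^5 · 51. (Sign doesn't affect v_p.) So v_11(-8213601) = 5.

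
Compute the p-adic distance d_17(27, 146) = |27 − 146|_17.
d_17(27, 146) = 1/17

Step 1 — x − y = 27 − 146 = -119. Step 2 — v_17(-119) = 1 (factor: -119 = −(17^1 · 7); the sign does not affect v_p). Step 3 — |x − y|_17 = 17^{-1} = 1/17.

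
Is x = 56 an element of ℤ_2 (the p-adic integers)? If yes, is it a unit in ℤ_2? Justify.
x ∈ ℤ_2 but not a unit; v_2(x) = 3 > 0

ℤ_2 = {x ∈ ℚ_2 : v_2(x) ≥ 0} and ℤ_2^× = {x ∈ ℤ_2 : v_2(x) = 0}. Here v_2(56) = v_2(num) − v_2(den) = 3; compare against these criteria.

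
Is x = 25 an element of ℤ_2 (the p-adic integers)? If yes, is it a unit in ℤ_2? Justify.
x ∈ ℤ_2^× (unit); v_2(x) = 0

ℤ_2 = {x ∈ ℚ_2 : v_2(x) ≥ 0} and ℤ_2^× = {x ∈ ℤ_2 : v_2(x) = 0}. Here v_2(25) = v_2(num) − v_2(den) = 0; compare against these criteria.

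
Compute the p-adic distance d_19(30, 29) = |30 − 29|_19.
d_19(30, 29) = 1

Step 1 — x − y = 30 − 29 = 1. Step 2 — v_19(1) = 0 (factor: 1 = (19^0 · 1); the sign does not affect v_p). Step 3 — |x − y|_19 = 19^{0} = 1.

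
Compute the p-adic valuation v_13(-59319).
v_13(-59319) = 3

v_13(n) is the largest exponent k such that 13^k divides n. Factor out: -59319 = -13^3 · 27. (Sign doesn't affect v_p.) So v_13(-59319) = 3.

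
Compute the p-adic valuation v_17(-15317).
v_17(-15317) = 2

v_17(n) is the largest exponent k such that 17^k divides n. Factor out: -15317 = -17^2 · 53. (Sign doesn't affect v_p.) So v_17(-15317) = 2.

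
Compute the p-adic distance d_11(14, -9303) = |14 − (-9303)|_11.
d_11(14, -9303) = 1/1331

Step 1 — x − y = 14 − (-9303) = 9317. Step 2 — v_11(9317) = 3 (factor: 9317 = (11^3 · 7); the sign does not affect v_p). Step 3 — |x − y|_11 = 11^{-3} = 1/1331.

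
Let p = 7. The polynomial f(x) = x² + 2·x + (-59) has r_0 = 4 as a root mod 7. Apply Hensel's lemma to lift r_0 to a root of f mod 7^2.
r_1 = 32 (mod 49)

Hensel: r_{i+1} = r_i − f(r_i)·(f′(r_i))^{-1} mod 7^{i+2}, f′(x) = 2x + 2. Iterate:
  r_0 = 4 (mod 7)
  r_1 = 32 (mod 49)
Final: r = 32 satisfies f(r) ≡ 0 mod 7^2.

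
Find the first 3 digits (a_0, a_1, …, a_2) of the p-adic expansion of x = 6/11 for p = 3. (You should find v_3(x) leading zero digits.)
(a_0, …, a_2) = (0, 1, 0)

v_3(6/11) = 1, so a_0 = ... = a_0 = 0. Factor out: x = 3^1 · u with u = 2/11 a unit in ℤ_3. Expand u iteratively via a_{v+i} = u_i mod 3, u_{i+1} = (u_i − a_{v+i})/3:
  u_0 = 2/11;  a_1 = 1;  u_1 = (u_0 − 1)/3 = -3/11
  u_1 = -3/11;  a_2 = 0;  u_2 = (u_1 − 0)/3 = -1/11
Digits: (0, 1, 0).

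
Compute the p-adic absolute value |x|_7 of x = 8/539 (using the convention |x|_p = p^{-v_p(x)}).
|8/539|_7 = 49

Step 1 — compute v_7(x) by factoring powers of 7 out of the numerator and denominator: v_7(8/539) = -2. Step 2 — apply |x|_p = p^{-v_p(x)} = 7^{2} = 49.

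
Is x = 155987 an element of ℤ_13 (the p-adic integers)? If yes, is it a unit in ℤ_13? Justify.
x ∈ ℤ_13 but not a unit; v_13(x) = 3 > 0

ℤ_13 = {x ∈ ℚ_13 : v_13(x) ≥ 0} and ℤ_13^× = {x ∈ ℤ_13 : v_13(x) = 0}. Here v_13(155987) = v_13(num) − v_13(den) = 3; compare against these criteria.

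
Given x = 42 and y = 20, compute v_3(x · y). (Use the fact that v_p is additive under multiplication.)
v_3(840) = 1

v_p(x) = 1 (factor: 42 = 3^1 · 14); v_p(y) = 0 (factor: 20 = 3^0 · 20). Additivity: v_p(xy) = v_p(x) + v_p(y) = 1 + 0 = 1. (Direct check: xy = 840 = 3^1 · (280).)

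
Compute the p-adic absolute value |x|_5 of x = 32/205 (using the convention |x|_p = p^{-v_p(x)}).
|32/205|_5 = 5

Step 1 — compute v_5(x) by factoring powers of 5 out of the numerator and denominator: v_5(32/205) = -1. Step 2 — apply |x|_p = p^{-v_p(x)} = 5^{1} = 5.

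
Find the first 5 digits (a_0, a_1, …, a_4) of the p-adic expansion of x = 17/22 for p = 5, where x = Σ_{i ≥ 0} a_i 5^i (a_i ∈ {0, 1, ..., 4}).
(a_0, …, a_4) = (1, 2, 3, 0, 1)

v_5(17/22) = 0 (numerator and denominator both coprime to 5), so x ∈ ℤ_5^×. Compute digits iteratively via a_i = x_i mod 5, x_{i+1} = (x_i − a_i)/5, with x_0 = x:
  x_0 = 17/22;  a_0 = 1;  x_1 = (x_0 − 1)/5 = -1/22
  x_1 = -1/22;  a_1 = 2;  x_2 = (x_1 − 2)/5 = -9/22
  x_2 = -9/22;  a_2 = 3;  x_3 = (x_2 − 3)/5 = -15/22
  x_3 = -15/22;  a_3 = 0;  x_4 = (x_3 − 0)/5 = -3/22
  x_4 = -3/22;  a_4 = 1;  x_5 = (x_4 − 1)/5 = -5/22
Digits: (1, 2, 3, 0, 1).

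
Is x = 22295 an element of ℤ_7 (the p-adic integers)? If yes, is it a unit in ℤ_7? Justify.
x ∈ ℤ_7 but not a unit; v_7(x) = 3 > 0

ℤ_7 = {x ∈ ℚ_7 : v_7(x) ≥ 0} and ℤ_7^× = {x ∈ ℤ_7 : v_7(x) = 0}. Here v_7(22295) = v_7(num) − v_7(den) = 3; compare against these criteria.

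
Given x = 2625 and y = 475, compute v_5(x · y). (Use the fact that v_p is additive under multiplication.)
v_5(1246875) = 5

v_p(x) = 3 (factor: 2625 = 5^3 · 21); v_p(y) = 2 (factor: 475 = 5^2 · 19). Additivity: v_p(xy) = v_p(x) + v_p(y) = 3 + 2 = 5. (Direct check: xy = 1246875 = 5^5 · (399).)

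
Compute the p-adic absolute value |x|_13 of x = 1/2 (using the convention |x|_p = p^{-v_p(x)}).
|1/2|_13 = 1

Step 1 — compute v_13(x) by factoring powers of 13 out of the numerator and denominator: v_13(1/2) = 0. Step 2 — apply |x|_p = p^{-v_p(x)} = 13^{0} = 1.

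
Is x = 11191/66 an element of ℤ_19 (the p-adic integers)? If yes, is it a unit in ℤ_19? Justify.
x ∈ ℤ_19 but not a unit; v_19(x) = 2 > 0

ℤ_19 = {x ∈ ℚ_19 : v_19(x) ≥ 0} and ℤ_19^× = {x ∈ ℤ_19 : v_19(x) = 0}. Here v_19(11191/66) = v_19(num) − v_19(den) = 2; compare against these criteria.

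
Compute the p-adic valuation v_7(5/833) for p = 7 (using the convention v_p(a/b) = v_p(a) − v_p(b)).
v_7(5/833) = -2

Factor powers of 7 from the numerator and denominator of the reduced fraction: 5 = 7^0 · 5 and 833 = 7^2 · 17. Apply v_p(a/b) = v_p(a) − v_p(b): v_7(5/833) = 0 − 2 = -2.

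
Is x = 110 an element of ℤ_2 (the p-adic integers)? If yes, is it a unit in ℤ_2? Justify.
x ∈ ℤ_2 but not a unit; v_2(x) = 1 > 0

ℤ_2 = {x ∈ ℚ_2 : v_2(x) ≥ 0} and ℤ_2^× = {x ∈ ℤ_2 : v_2(x) = 0}. Here v_2(110) = v_2(num) − v_2(den) = 1; compare against these criteria.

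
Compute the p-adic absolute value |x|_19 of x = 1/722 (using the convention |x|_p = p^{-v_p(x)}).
|1/722|_19 = 361

Step 1 — compute v_19(x) by factoring powers of 19 out of the numerator and denominator: v_19(1/722) = -2. Step 2 — apply |x|_p = p^{-v_p(x)} = 19^{2} = 361.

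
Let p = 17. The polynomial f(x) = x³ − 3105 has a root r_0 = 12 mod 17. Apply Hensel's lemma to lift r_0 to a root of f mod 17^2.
r_1 = 250 (mod 289)

Hensel: r_{i+1} = r_i − f(r_i)/f′(r_i) mod 17^{i+2}, where f′(x) = 3x². Iterate:
  r_0 = 12 (mod 17)
  r_1 = 250 (mod 289)
Final: r = 250 with f(r) ≡ 0 mod 17^2.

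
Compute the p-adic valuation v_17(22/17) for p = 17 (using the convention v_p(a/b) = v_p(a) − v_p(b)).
v_17(22/17) = -1

Factor powers of 17 from the numerator and denominator of the reduced fraction: 22 = 17^0 · 22 and 17 = 17^1 · 1. Apply v_p(a/b) = v_p(a) − v_p(b): v_17(22/17) = 0 − 1 = -1.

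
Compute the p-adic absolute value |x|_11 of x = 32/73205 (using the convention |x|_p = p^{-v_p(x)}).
|32/73205|_11 = 14641

Step 1 — compute v_11(x) by factoring powers of 11 out of the numerator and denominator: v_11(32/73205) = -4. Step 2 — apply |x|_p = p^{-v_p(x)} = 11^{4} = 14641.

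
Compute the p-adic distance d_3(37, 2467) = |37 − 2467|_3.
d_3(37, 2467) = 1/243

Step 1 — x − y = 37 − 2467 = -2430. Step 2 — v_3(-2430) = 5 (factor: -2430 = −(3^5 · 10); the sign does not affect v_p). Step 3 — |x − y|_3 = 3^{-5} = 1/243.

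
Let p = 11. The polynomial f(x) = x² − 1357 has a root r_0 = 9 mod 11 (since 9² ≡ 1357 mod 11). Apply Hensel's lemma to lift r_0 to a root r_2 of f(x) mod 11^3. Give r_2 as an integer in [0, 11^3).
r_2 = 416 (mod 1331)

Hensel's recurrence: r_{i+1} = r_i − f(r_i)·(f′(r_i))^{-1} mod 11^{i+2}, with f′(x) = 2x. Iterate:
  r_0 = 9 (mod 11)
  r_1 = 53 (mod 121)
  r_2 = 416 (mod 1331)
Final: r_2 = 416, and one checks f(r_2) ≡ 0 mod 11^3.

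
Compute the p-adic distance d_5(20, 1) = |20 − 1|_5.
d_5(20, 1) = 1

Step 1 — x − y = 20 − 1 = 19. Step 2 — v_5(19) = 0 (factor: 19 = (5^0 · 19); the sign does not affect v_p). Step 3 — |x − y|_5 = 5^{0} = 1.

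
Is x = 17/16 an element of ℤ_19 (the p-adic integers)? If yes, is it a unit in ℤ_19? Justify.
x ∈ ℤ_19^× (unit); v_19(x) = 0

ℤ_19 = {x ∈ ℚ_19 : v_19(x) ≥ 0} and ℤ_19^× = {x ∈ ℤ_19 : v_19(x) = 0}. Here v_19(17/16) = v_19(num) − v_19(den) = 0; compare against these criteria.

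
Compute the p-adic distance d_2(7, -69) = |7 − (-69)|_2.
d_2(7, -69) = 1/4

Step 1 — x − y = 7 − (-69) = 76. Step 2 — v_2(76) = 2 (factor: 76 = (2^2 · 19); the sign does not affect v_p). Step 3 — |x − y|_2 = 2^{-2} = 1/4.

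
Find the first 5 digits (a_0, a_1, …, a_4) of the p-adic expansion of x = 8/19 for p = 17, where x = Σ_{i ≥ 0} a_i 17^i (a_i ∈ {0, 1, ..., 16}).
(a_0, …, a_4) = (4, 15, 0, 8, 4)

v_17(8/19) = 0 (numerator and denominator both coprime to 17), so x ∈ ℤ_17^×. Compute digits iteratively via a_i = x_i mod 17, x_{i+1} = (x_i − a_i)/17, with x_0 = x:
  x_0 = 8/19;  a_0 = 4;  x_1 = (x_0 − 4)/17 = -4/19
  x_1 = -4/19;  a_1 = 15;  x_2 = (x_1 − 15)/17 = -17/19
  x_2 = -17/19;  a_2 = 0;  x_3 = (x_2 − 0)/17 = -1/19
  x_3 = -1/19;  a_3 = 8;  x_4 = (x_3 − 8)/17 = -9/19
  x_4 = -9/19;  a_4 = 4;  x_5 = (x_4 − 4)/17 = -5/19
Digits: (4, 15, 0, 8, 4).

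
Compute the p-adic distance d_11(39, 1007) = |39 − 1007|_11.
d_11(39, 1007) = 1/121

Step 1 — x − y = 39 − 1007 = -968. Step 2 — v_11(-968) = 2 (factor: -968 = −(11^2 · 8); the sign does not affect v_p). Step 3 — |x − y|_11 = 11^{-2} = 1/121.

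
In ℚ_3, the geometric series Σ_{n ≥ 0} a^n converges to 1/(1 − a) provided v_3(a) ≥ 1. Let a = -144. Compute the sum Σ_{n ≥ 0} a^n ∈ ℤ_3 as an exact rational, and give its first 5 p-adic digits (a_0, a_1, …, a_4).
Σ a^n = 1/(1 − a) = 1/145;  first 5 digits = (1, 0, 2, 0, 2)

v_3(a) = 2 ≥ 1, so the series converges in ℤ_3 to 1/(1 − a) = 1/(1 − (-144)) = 1/145. Expand this rational in ℤ_3: compute digits iteratively via d_i = x_i mod 3, x_{i+1} = (x_i − d_i)/3. The first 5 digits are (1, 0, 2, 0, 2).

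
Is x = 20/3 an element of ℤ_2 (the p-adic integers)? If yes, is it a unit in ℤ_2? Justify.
x ∈ ℤ_2 but not a unit; v_2(x) = 2 > 0

ℤ_2 = {x ∈ ℚ_2 : v_2(x) ≥ 0} and ℤ_2^× = {x ∈ ℤ_2 : v_2(x) = 0}. Here v_2(20/3) = v_2(num) − v_2(den) = 2; compare against these criteria.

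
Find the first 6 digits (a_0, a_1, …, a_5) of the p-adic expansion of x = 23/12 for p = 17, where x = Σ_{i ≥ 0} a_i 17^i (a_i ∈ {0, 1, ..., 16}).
(a_0, …, a_5) = (9, 1, 7, 1, 7, 1)

v_17(23/12) = 0 (numerator and denominator both coprime to 17), so x ∈ ℤ_17^×. Compute digits iteratively via a_i = x_i mod 17, x_{i+1} = (x_i − a_i)/17, with x_0 = x:
  x_0 = 23/12;  a_0 = 9;  x_1 = (x_0 − 9)/17 = -5/12
  x_1 = -5/12;  a_1 = 1;  x_2 = (x_1 − 1)/17 = -1/12
  x_2 = -1/12;  a_2 = 7;  x_3 = (x_2 − 7)/17 = -5/12
  x_3 = -5/12;  a_3 = 1;  x_4 = (x_3 − 1)/17 = -1/12
  x_4 = -1/12;  a_4 = 7;  x_5 = (x_4 − 7)/17 = -5/12
  x_5 = -5/12;  a_5 = 1;  x_6 = (x_5 − 1)/17 = -1/12
Digits: (9, 1, 7, 1, 7, 1).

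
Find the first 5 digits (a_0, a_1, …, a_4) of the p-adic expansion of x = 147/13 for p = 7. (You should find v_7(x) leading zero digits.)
(a_0, …, a_4) = (0, 0, 4, 0, 1)

v_7(147/13) = 2, so a_0 = ... = a_1 = 0. Factor out: x = 7^2 · u with u = 3/13 a unit in ℤ_7. Expand u iteratively via a_{v+i} = u_i mod 7, u_{i+1} = (u_i − a_{v+i})/7:
  u_0 = 3/13;  a_2 = 4;  u_1 = (u_0 − 4)/7 = -7/13
  u_1 = -7/13;  a_3 = 0;  u_2 = (u_1 − 0)/7 = -1/13
  u_2 = -1/13;  a_4 = 1;  u_3 = (u_2 − 1)/7 = -2/13
Digits: (0, 0, 4, 0, 1).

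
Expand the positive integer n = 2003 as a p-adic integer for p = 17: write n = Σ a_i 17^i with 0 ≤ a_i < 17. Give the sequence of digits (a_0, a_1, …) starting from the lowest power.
(a_0, a_1, …) = (14, 15, 6)

Repeated division by 17 gives the digits low-to-high: 2003 = 14 + 15·17^1 + 6·17^2. Digit sequence: (14, 15, 6).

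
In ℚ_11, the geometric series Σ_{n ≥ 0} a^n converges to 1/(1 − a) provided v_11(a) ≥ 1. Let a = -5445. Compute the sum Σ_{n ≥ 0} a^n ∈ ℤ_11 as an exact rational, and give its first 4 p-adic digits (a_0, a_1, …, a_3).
Σ a^n = 1/(1 − a) = 1/5446;  first 4 digits = (1, 0, 10, 6)

v_11(a) = 2 ≥ 1, so the series converges in ℤ_11 to 1/(1 − a) = 1/(1 − (-5445)) = 1/5446. Expand this rational in ℤ_11: compute digits iteratively via d_i = x_i mod 11, x_{i+1} = (x_i − d_i)/11. The first 4 digits are (1, 0, 10, 6).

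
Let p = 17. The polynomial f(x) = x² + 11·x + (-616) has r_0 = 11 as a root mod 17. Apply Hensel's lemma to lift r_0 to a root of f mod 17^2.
r_1 = 215 (mod 289)

Hensel: r_{i+1} = r_i − f(r_i)·(f′(r_i))^{-1} mod 17^{i+2}, f′(x) = 2x + 11. Iterate:
  r_0 = 11 (mod 17)
  r_1 = 215 (mod 289)
Final: r = 215 satisfies f(r) ≡ 0 mod 17^2.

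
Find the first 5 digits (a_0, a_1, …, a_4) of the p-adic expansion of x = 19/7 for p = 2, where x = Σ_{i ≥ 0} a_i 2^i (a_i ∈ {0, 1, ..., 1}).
(a_0, …, a_4) = (1, 0, 1, 0, 1)

v_2(19/7) = 0 (numerator and denominator both coprime to 2), so x ∈ ℤ_2^×. Compute digits iteratively via a_i = x_i mod 2, x_{i+1} = (x_i − a_i)/2, with x_0 = x:
  x_0 = 19/7;  a_0 = 1;  x_1 = (x_0 − 1)/2 = 6/7
  x_1 = 6/7;  a_1 = 0;  x_2 = (x_1 − 0)/2 = 3/7
  x_2 = 3/7;  a_2 = 1;  x_3 = (x_2 − 1)/2 = -2/7
  x_3 = -2/7;  a_3 = 0;  x_4 = (x_3 − 0)/2 = -1/7
  x_4 = -1/7;  a_4 = 1;  x_5 = (x_4 − 1)/2 = -4/7
Digits: (1, 0, 1, 0, 1).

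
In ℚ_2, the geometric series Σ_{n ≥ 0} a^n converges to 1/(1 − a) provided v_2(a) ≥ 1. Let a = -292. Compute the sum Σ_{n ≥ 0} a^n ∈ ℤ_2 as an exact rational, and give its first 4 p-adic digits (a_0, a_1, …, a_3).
Σ a^n = 1/(1 − a) = 1/293;  first 4 digits = (1, 0, 1, 1)

v_2(a) = 2 ≥ 1, so the series converges in ℤ_2 to 1/(1 − a) = 1/(1 − (-292)) = 1/293. Expand this rational in ℤ_2: compute digits iteratively via d_i = x_i mod 2, x_{i+1} = (x_i − d_i)/2. The first 4 digits are (1, 0, 1, 1).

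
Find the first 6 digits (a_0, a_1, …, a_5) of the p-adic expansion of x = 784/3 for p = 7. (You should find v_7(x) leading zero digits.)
(a_0, …, a_5) = (0, 0, 3, 5, 4, 4)

v_7(784/3) = 2, so a_0 = ... = a_1 = 0. Factor out: x = 7^2 · u with u = 16/3 a unit in ℤ_7. Expand u iteratively via a_{v+i} = u_i mod 7, u_{i+1} = (u_i − a_{v+i})/7:
  u_0 = 16/3;  a_2 = 3;  u_1 = (u_0 − 3)/7 = 1/3
  u_1 = 1/3;  a_3 = 5;  u_2 = (u_1 − 5)/7 = -2/3
  u_2 = -2/3;  a_4 = 4;  u_3 = (u_2 − 4)/7 = -2/3
  u_3 = -2/3;  a_5 = 4;  u_4 = (u_3 − 4)/7 = -2/3
Digits: (0, 0, 3, 5, 4, 4).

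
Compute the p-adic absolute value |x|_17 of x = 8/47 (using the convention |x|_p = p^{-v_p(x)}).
|8/47|_17 = 1

Step 1 — compute v_17(x) by factoring powers of 17 out of the numerator and denominator: v_17(8/47) = 0. Step 2 — apply |x|_p = p^{-v_p(x)} = 17^{0} = 1.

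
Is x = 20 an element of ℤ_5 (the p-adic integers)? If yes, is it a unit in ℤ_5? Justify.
x ∈ ℤ_5 but not a unit; v_5(x) = 1 > 0

ℤ_5 = {x ∈ ℚ_5 : v_5(x) ≥ 0} and ℤ_5^× = {x ∈ ℤ_5 : v_5(x) = 0}. Here v_5(20) = v_5(num) − v_5(den) = 1; compare against these criteria.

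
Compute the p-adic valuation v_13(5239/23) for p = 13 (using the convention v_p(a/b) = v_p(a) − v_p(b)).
v_13(5239/23) = 2

Factor powers of 13 from the numerator and denominator of the reduced fraction: 5239 = 13^2 · 31 and 23 = 13^0 · 23. Apply v_p(a/b) = v_p(a) − v_p(b): v_13(5239/23) = 2 − 0 = 2.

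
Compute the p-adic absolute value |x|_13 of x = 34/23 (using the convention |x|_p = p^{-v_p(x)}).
|34/23|_13 = 1

Step 1 — compute v_13(x) by factoring powers of 13 out of the numerator and denominator: v_13(34/23) = 0. Step 2 — apply |x|_p = p^{-v_p(x)} = 13^{0} = 1.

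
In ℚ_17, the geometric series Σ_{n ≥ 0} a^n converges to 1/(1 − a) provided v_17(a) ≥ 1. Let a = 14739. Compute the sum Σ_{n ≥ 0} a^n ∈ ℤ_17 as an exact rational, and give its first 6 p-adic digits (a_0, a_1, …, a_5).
Σ a^n = 1/(1 − a) = -1/14738;  first 6 digits = (1, 0, 0, 3, 0, 0)

v_17(a) = 3 ≥ 1, so the series converges in ℤ_17 to 1/(1 − a) = 1/(1 − 14739) = -1/14738. Expand this rational in ℤ_17: compute digits iteratively via d_i = x_i mod 17, x_{i+1} = (x_i − d_i)/17. The first 6 digits are (1, 0, 0, 3, 0, 0).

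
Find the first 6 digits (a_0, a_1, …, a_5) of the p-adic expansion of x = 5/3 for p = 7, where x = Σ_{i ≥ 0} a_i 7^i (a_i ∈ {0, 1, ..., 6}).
(a_0, …, a_5) = (4, 2, 2, 2, 2, 2)

v_7(5/3) = 0 (numerator and denominator both coprime to 7), so x ∈ ℤ_7^×. Compute digits iteratively via a_i = x_i mod 7, x_{i+1} = (x_i − a_i)/7, with x_0 = x:
  x_0 = 5/3;  a_0 = 4;  x_1 = (x_0 − 4)/7 = -1/3
  x_1 = -1/3;  a_1 = 2;  x_2 = (x_1 − 2)/7 = -1/3
  x_2 = -1/3;  a_2 = 2;  x_3 = (x_2 − 2)/7 = -1/3
  x_3 = -1/3;  a_3 = 2;  x_4 = (x_3 − 2)/7 = -1/3
  x_4 = -1/3;  a_4 = 2;  x_5 = (x_4 − 2)/7 = -1/3
  x_5 = -1/3;  a_5 = 2;  x_6 = (x_5 − 2)/7 = -1/3
Digits: (4, 2, 2, 2, 2, 2).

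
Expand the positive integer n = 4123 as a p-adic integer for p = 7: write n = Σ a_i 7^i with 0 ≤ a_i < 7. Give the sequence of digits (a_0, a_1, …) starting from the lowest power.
(a_0, a_1, …) = (0, 1, 0, 5, 1)

Repeated division by 7 gives the digits low-to-high: 4123 = 1·7^1 + 5·7^3 + 1·7^4. Digit sequence: (0, 1, 0, 5, 1).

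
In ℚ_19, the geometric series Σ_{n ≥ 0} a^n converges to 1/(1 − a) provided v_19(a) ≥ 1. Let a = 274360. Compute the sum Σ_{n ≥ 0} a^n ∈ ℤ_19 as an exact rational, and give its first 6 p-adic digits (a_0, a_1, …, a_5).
Σ a^n = 1/(1 − a) = -1/274359;  first 6 digits = (1, 0, 0, 2, 2, 0)

v_19(a) = 3 ≥ 1, so the series converges in ℤ_19 to 1/(1 − a) = 1/(1 − 274360) = -1/274359. Expand this rational in ℤ_19: compute digits iteratively via d_i = x_i mod 19, x_{i+1} = (x_i − d_i)/19. The first 6 digits are (1, 0, 0, 2, 2, 0).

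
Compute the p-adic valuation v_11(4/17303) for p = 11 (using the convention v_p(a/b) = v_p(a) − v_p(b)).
v_11(4/17303) = -3

Factor powers of 11 from the numerator and denominator of the reduced fraction: 4 = 11^0 · 4 and 17303 = 11^3 · 13. Apply v_p(a/b) = v_p(a) − v_p(b): v_11(4/17303) = 0 − 3 = -3.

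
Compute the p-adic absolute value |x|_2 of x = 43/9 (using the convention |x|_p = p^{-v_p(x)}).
|43/9|_2 = 1

Step 1 — compute v_2(x) by factoring powers of 2 out of the numerator and denominator: v_2(43/9) = 0. Step 2 — apply |x|_p = p^{-v_p(x)} = 2^{0} = 1.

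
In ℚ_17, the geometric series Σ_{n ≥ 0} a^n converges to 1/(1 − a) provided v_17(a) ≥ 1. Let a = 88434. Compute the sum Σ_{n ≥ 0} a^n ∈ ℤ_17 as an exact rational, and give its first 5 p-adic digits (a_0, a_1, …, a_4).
Σ a^n = 1/(1 − a) = -1/88433;  first 5 digits = (1, 0, 0, 1, 1)

v_17(a) = 3 ≥ 1, so the series converges in ℤ_17 to 1/(1 − a) = 1/(1 − 88434) = -1/88433. Expand this rational in ℤ_17: compute digits iteratively via d_i = x_i mod 17, x_{i+1} = (x_i − d_i)/17. The first 5 digits are (1, 0, 0, 1, 1).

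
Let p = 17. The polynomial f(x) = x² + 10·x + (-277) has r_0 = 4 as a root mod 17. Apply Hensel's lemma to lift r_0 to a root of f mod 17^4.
r_3 = 36061 (mod 83521)

Hensel: r_{i+1} = r_i − f(r_i)·(f′(r_i))^{-1} mod 17^{i+2}, f′(x) = 2x + 10. Iterate:
  r_0 = 4 (mod 17)
  r_1 = 225 (mod 289)
  r_2 = 1670 (mod 4913)
  r_3 = 36061 (mod 83521)
Final: r = 36061 satisfies f(r) ≡ 0 mod 17^4.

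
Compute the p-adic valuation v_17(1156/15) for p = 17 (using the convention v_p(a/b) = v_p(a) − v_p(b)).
v_17(1156/15) = 2

Factor powers of 17 from the numerator and denominator of the reduced fraction: 1156 = 17^2 · 4 and 15 = 17^0 · 15. Apply v_p(a/b) = v_p(a) − v_p(b): v_17(1156/15) = 2 − 0 = 2.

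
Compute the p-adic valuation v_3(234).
v_3(234) = 2

v_3(n) is the largest exponent k such that 3^k divides n. Factor out: 234 = 3^2 · 26. (Sign doesn't affect v_p.) So v_3(234) = 2.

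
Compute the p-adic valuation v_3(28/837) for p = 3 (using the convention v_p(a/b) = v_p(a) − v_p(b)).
v_3(28/837) = -3

Factor powers of 3 from the numerator and denominator of the reduced fraction: 28 = 3^0 · 28 and 837 = 3^3 · 31. Apply v_p(a/b) = v_p(a) − v_p(b): v_3(28/837) = 0 − 3 = -3.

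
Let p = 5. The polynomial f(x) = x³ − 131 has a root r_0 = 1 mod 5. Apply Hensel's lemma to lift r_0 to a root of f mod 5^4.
r_3 = 111 (mod 625)

Hensel: r_{i+1} = r_i − f(r_i)/f′(r_i) mod 5^{i+2}, where f′(x) = 3x². Iterate:
  r_0 = 1 (mod 5)
  r_1 = 11 (mod 25)
  r_2 = 111 (mod 125)
  r_3 = 111 (mod 625)
Final: r = 111 with f(r) ≡ 0 mod 5^4.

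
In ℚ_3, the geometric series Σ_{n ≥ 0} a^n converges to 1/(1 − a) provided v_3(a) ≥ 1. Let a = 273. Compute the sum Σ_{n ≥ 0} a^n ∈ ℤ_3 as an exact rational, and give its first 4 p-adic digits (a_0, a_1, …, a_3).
Σ a^n = 1/(1 − a) = -1/272;  first 4 digits = (1, 1, 1, 2)

v_3(a) = 1 ≥ 1, so the series converges in ℤ_3 to 1/(1 − a) = 1/(1 − 273) = -1/272. Expand this rational in ℤ_3: compute digits iteratively via d_i = x_i mod 3, x_{i+1} = (x_i − d_i)/3. The first 4 digits are (1, 1, 1, 2).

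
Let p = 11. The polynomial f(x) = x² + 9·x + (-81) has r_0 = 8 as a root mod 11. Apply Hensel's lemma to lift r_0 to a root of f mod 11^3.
r_2 = 998 (mod 1331)

Hensel: r_{i+1} = r_i − f(r_i)·(f′(r_i))^{-1} mod 11^{i+2}, f′(x) = 2x + 9. Iterate:
  r_0 = 8 (mod 11)
  r_1 = 30 (mod 121)
  r_2 = 998 (mod 1331)
Final: r = 998 satisfies f(r) ≡ 0 mod 11^3.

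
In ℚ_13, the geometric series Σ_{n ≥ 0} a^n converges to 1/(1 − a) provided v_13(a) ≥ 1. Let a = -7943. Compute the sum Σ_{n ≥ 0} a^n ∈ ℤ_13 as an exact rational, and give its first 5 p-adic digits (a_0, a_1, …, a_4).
Σ a^n = 1/(1 − a) = 1/7944;  first 5 digits = (1, 0, 5, 9, 11)

v_13(a) = 2 ≥ 1, so the series converges in ℤ_13 to 1/(1 − a) = 1/(1 − (-7943)) = 1/7944. Expand this rational in ℤ_13: compute digits iteratively via d_i = x_i mod 13, x_{i+1} = (x_i − d_i)/13. The first 5 digits are (1, 0, 5, 9, 11).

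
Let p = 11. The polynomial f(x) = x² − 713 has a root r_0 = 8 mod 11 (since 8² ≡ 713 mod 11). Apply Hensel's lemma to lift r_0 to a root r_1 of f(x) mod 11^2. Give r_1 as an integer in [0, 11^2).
r_1 = 41 (mod 121)

Hensel's recurrence: r_{i+1} = r_i − f(r_i)·(f′(r_i))^{-1} mod 11^{i+2}, with f′(x) = 2x. Iterate:
  r_0 = 8 (mod 11)
  r_1 = 41 (mod 121)
Final: r_1 = 41, and one checks f(r_1) ≡ 0 mod 11^2.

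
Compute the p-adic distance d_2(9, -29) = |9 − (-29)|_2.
d_2(9, -29) = 1/2

Step 1 — x − y = 9 − (-29) = 38. Step 2 — v_2(38) = 1 (factor: 38 = (2^1 · 19); the sign does not affect v_p). Step 3 — |x − y|_2 = 2^{-1} = 1/2.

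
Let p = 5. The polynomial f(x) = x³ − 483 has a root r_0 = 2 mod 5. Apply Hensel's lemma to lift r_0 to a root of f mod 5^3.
r_2 = 52 (mod 125)

Hensel: r_{i+1} = r_i − f(r_i)/f′(r_i) mod 5^{i+2}, where f′(x) = 3x². Iterate:
  r_0 = 2 (mod 5)
  r_1 = 2 (mod 25)
  r_2 = 52 (mod 125)
Final: r = 52 with f(r) ≡ 0 mod 5^3.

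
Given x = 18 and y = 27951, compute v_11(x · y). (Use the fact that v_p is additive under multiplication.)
v_11(503118) = 3

v_p(x) = 0 (factor: 18 = 11^0 · 18); v_p(y) = 3 (factor: 27951 = 11^3 · 21). Additivity: v_p(xy) = v_p(x) + v_p(y) = 0 + 3 = 3. (Direct check: xy = 503118 = 11^3 · (378).)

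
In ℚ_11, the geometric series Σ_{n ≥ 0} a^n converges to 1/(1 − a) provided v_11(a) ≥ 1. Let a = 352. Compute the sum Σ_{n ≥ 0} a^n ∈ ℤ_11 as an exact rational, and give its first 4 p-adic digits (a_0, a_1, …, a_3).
Σ a^n = 1/(1 − a) = -1/351;  first 4 digits = (1, 10, 3, 4)

v_11(a) = 1 ≥ 1, so the series converges in ℤ_11 to 1/(1 − a) = 1/(1 − 352) = -1/351. Expand this rational in ℤ_11: compute digits iteratively via d_i = x_i mod 11, x_{i+1} = (x_i − d_i)/11. The first 4 digits are (1, 10, 3, 4).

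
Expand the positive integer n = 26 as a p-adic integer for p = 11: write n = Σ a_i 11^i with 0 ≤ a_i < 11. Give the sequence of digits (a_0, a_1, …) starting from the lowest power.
(a_0, a_1, …) = (4, 2)

Repeated division by 11 gives the digits low-to-high: 26 = 4 + 2·11^1. Digit sequence: (4, 2).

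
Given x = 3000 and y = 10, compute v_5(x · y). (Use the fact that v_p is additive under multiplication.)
v_5(30000) = 4

v_p(x) = 3 (factor: 3000 = 5^3 · 24); v_p(y) = 1 (factor: 10 = 5^1 · 2). Additivity: v_p(xy) = v_p(x) + v_p(y) = 3 + 1 = 4. (Direct check: xy = 30000 = 5^4 · (48).)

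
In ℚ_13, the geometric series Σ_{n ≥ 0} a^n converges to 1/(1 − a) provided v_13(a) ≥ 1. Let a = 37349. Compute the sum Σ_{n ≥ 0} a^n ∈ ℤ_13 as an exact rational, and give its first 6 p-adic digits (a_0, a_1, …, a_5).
Σ a^n = 1/(1 − a) = -1/37348;  first 6 digits = (1, 0, 0, 4, 1, 0)

v_13(a) = 3 ≥ 1, so the series converges in ℤ_13 to 1/(1 − a) = 1/(1 − 37349) = -1/37348. Expand this rational in ℤ_13: compute digits iteratively via d_i = x_i mod 13, x_{i+1} = (x_i − d_i)/13. The first 6 digits are (1, 0, 0, 4, 1, 0).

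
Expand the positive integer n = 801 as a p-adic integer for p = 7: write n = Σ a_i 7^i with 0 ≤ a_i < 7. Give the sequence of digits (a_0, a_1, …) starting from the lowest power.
(a_0, a_1, …) = (3, 2, 2, 2)

Repeated division by 7 gives the digits low-to-high: 801 = 3 + 2·7^1 + 2·7^2 + 2·7^3. Digit sequence: (3, 2, 2, 2).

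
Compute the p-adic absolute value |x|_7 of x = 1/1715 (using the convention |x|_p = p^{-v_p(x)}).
|1/1715|_7 = 343

Step 1 — compute v_7(x) by factoring powers of 7 out of the numerator and denominator: v_7(1/1715) = -3. Step 2 — apply |x|_p = p^{-v_p(x)} = 7^{3} = 343.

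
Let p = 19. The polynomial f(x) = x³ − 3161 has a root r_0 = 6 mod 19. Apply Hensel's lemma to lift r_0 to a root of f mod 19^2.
r_1 = 177 (mod 361)

Hensel: r_{i+1} = r_i − f(r_i)/f′(r_i) mod 19^{i+2}, where f′(x) = 3x². Iterate:
  r_0 = 6 (mod 19)
  r_1 = 177 (mod 361)
Final: r = 177 with f(r) ≡ 0 mod 19^2.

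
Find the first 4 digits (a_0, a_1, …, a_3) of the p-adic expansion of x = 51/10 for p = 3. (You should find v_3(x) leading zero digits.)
(a_0, …, a_3) = (0, 2, 2, 2)

v_3(51/10) = 1, so a_0 = ... = a_0 = 0. Factor out: x = 3^1 · u with u = 17/10 a unit in ℤ_3. Expand u iteratively via a_{v+i} = u_i mod 3, u_{i+1} = (u_i − a_{v+i})/3:
  u_0 = 17/10;  a_1 = 2;  u_1 = (u_0 − 2)/3 = -1/10
  u_1 = -1/10;  a_2 = 2;  u_2 = (u_1 − 2)/3 = -7/10
  u_2 = -7/10;  a_3 = 2;  u_3 = (u_2 − 2)/3 = -9/10
Digits: (0, 2, 2, 2).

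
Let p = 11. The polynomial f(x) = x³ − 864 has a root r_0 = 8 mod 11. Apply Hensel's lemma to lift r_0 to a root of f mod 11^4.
r_3 = 7048 (mod 14641)

Hensel: r_{i+1} = r_i − f(r_i)/f′(r_i) mod 11^{i+2}, where f′(x) = 3x². Iterate:
  r_0 = 8 (mod 11)
  r_1 = 30 (mod 121)
  r_2 = 393 (mod 1331)
  r_3 = 7048 (mod 14641)
Final: r = 7048 with f(r) ≡ 0 mod 11^4.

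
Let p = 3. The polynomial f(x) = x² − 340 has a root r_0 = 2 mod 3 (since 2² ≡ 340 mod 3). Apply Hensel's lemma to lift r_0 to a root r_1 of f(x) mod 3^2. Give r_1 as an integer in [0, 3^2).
r_1 = 5 (mod 9)

Hensel's recurrence: r_{i+1} = r_i − f(r_i)·(f′(r_i))^{-1} mod 3^{i+2}, with f′(x) = 2x. Iterate:
  r_0 = 2 (mod 3)
  r_1 = 5 (mod 9)
Final: r_1 = 5, and one checks f(r_1) ≡ 0 mod 3^2.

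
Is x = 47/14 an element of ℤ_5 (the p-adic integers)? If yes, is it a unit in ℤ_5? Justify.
x ∈ ℤ_5^× (unit); v_5(x) = 0

ℤ_5 = {x ∈ ℚ_5 : v_5(x) ≥ 0} and ℤ_5^× = {x ∈ ℤ_5 : v_5(x) = 0}. Here v_5(47/14) = v_5(num) − v_5(den) = 0; compare against these criteria.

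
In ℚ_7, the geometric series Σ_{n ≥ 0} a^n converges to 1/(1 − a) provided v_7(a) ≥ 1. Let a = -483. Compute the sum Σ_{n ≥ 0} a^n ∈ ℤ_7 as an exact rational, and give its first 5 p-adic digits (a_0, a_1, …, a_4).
Σ a^n = 1/(1 − a) = 1/484;  first 5 digits = (1, 1, 5, 0, 5)

v_7(a) = 1 ≥ 1, so the series converges in ℤ_7 to 1/(1 − a) = 1/(1 − (-483)) = 1/484. Expand this rational in ℤ_7: compute digits iteratively via d_i = x_i mod 7, x_{i+1} = (x_i − d_i)/7. The first 5 digits are (1, 1, 5, 0, 5).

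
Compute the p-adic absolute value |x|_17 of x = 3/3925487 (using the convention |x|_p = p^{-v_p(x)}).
|3/3925487|_17 = 83521

Step 1 — compute v_17(x) by factoring powers of 17 out of the numerator and denominator: v_17(3/3925487) = -4. Step 2 — apply |x|_p = p^{-v_p(x)} = 17^{4} = 83521.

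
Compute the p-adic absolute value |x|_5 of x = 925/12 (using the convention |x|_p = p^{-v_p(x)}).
|925/12|_5 = 1/25

Step 1 — compute v_5(x) by factoring powers of 5 out of the numerator and denominator: v_5(925/12) = 2. Step 2 — apply |x|_p = p^{-v_p(x)} = 5^{-2} = 1/25.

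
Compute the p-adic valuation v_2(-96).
v_2(-96) = 5

v_2(n) is the largest exponent k such that 2^k divides n. Factor out: -96 = -2^5 · 3. (Sign doesn't affect v_p.) So v_2(-96) = 5.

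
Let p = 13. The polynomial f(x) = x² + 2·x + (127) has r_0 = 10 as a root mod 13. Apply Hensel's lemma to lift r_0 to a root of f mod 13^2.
r_1 = 114 (mod 169)

Hensel: r_{i+1} = r_i − f(r_i)·(f′(r_i))^{-1} mod 13^{i+2}, f′(x) = 2x + 2. Iterate:
  r_0 = 10 (mod 13)
  r_1 = 114 (mod 169)
Final: r = 114 satisfies f(r) ≡ 0 mod 13^2.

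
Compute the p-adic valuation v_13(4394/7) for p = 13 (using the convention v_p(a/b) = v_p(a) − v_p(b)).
v_13(4394/7) = 3

Factor powers of 13 from the numerator and denominator of the reduced fraction: 4394 = 13^3 · 2 and 7 = 13^0 · 7. Apply v_p(a/b) = v_p(a) − v_p(b): v_13(4394/7) = 3 − 0 = 3.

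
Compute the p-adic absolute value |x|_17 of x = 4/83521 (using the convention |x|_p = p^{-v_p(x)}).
|4/83521|_17 = 83521

Step 1 — compute v_17(x) by factoring powers of 17 out of the numerator and denominator: v_17(4/83521) = -4. Step 2 — apply |x|_p = p^{-v_p(x)} = 17^{4} = 83521.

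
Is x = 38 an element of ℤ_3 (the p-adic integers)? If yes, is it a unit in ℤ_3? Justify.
x ∈ ℤ_3^× (unit); v_3(x) = 0

ℤ_3 = {x ∈ ℚ_3 : v_3(x) ≥ 0} and ℤ_3^× = {x ∈ ℤ_3 : v_3(x) = 0}. Here v_3(38) = v_3(num) − v_3(den) = 0; compare against these criteria.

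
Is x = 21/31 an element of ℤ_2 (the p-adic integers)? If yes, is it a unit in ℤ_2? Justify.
x ∈ ℤ_2^× (unit); v_2(x) = 0

ℤ_2 = {x ∈ ℚ_2 : v_2(x) ≥ 0} and ℤ_2^× = {x ∈ ℤ_2 : v_2(x) = 0}. Here v_2(21/31) = v_2(num) − v_2(den) = 0; compare against these criteria.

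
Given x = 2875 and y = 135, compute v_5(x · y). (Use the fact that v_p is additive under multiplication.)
v_5(388125) = 4

v_p(x) = 3 (factor: 2875 = 5^3 · 23); v_p(y) = 1 (factor: 135 = 5^1 · 27). Additivity: v_p(xy) = v_p(x) + v_p(y) = 3 + 1 = 4. (Direct check: xy = 388125 = 5^4 · (621).)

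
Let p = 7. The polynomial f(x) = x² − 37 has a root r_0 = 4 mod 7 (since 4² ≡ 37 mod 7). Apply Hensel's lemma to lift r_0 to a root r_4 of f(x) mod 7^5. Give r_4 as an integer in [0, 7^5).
r_4 = 1838 (mod 16807)

Hensel's recurrence: r_{i+1} = r_i − f(r_i)·(f′(r_i))^{-1} mod 7^{i+2}, with f′(x) = 2x. Iterate:
  r_0 = 4 (mod 7)
  r_1 = 25 (mod 49)
  r_2 = 123 (mod 343)
  r_3 = 1838 (mod 2401)
  r_4 = 1838 (mod 16807)
Final: r_4 = 1838, and one checks f(r_4) ≡ 0 mod 7^5.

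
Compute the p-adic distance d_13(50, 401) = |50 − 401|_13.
d_13(50, 401) = 1/13

Step 1 — x − y = 50 − 401 = -351. Step 2 — v_13(-351) = 1 (factor: -351 = −(13^1 · 27); the sign does not affect v_p). Step 3 — |x − y|_13 = 13^{-1} = 1/13.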